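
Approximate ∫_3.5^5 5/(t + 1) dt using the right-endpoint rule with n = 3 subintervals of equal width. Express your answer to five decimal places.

Δt = (5 − 3.5)/3 = 0.5.
Right endpoints: 4, 4.5, 5.
f(4) = 1, f(4.5) = 10/11, f(5) = 5/6.
Sum = Δt · [f(4) + f(4.5) + f(5)].
Sum ≈ 1.37121.

1.37121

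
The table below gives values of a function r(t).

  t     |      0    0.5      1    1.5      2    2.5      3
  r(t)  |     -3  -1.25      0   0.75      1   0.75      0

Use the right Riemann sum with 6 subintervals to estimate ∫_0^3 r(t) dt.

Δt = 0.5.
Sum = 0.5·[(-1.25) + 0 + 0.75 + 1 + 0.75 + 0] = 0.625.

0.625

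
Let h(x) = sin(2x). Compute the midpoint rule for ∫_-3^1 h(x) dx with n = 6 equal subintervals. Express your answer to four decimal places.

0.7419

Δx = (1 − (-3))/6 = 2/3.
Midpoints: -8/3, -2, -4/3, -2/3, 0, 2/3.
h(-8/3) ≈ 0.8133, h(-2) ≈ 0.7568, h(-4/3) ≈ -0.4573, h(-2/3) ≈ -0.9719, h(0) ≈ 0.0000, h(2/3) ≈ 0.9719.
Sum = Δx · [h(-8/3) + h(-2) + h(-4/3) + ...].
Sum ≈ 0.7419.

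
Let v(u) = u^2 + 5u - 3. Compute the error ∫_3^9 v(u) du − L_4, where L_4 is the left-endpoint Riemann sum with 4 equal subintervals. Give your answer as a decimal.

Exact integral: ∫_3^9 v(u) du = 396.
L_4 = 321.75.
Error = 396 − 321.75 = 74.25.

74.25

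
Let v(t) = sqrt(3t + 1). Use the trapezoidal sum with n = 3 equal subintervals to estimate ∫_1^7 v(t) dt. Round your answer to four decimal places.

21.0150

Δt = (7 − 1)/3 = 2.
v(1) ≈ 2.0000, v(3) ≈ 3.1623, v(5) ≈ 4.0000, v(7) ≈ 4.6904.
T_3 = (Δt/2)·[v(t_0) + 2v(t_1) + 2v(t_2) + v(t_3)].
Sum ≈ 21.0150.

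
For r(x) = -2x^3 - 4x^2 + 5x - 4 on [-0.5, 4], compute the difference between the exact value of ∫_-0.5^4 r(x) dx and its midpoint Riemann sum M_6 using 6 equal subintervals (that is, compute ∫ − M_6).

Exact integral: ∫_-0.5^4 r(x) dx = -192.09375.
M_6 = -189.03515625.
Error = -192.09375 − (-189.03515625) = -3.05859375.

-3.05859375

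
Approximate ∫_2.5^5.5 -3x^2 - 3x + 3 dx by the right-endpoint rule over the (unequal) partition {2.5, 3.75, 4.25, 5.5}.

-225.328125

Subinterval widths: 1.25, 0.5, 1.25.
Right endpoints: 3.75, 4.25, 5.5.
f(3.75) = -50.4375, f(4.25) = -63.9375, f(5.5) = -104.25.
Sum = Σ Δx_i · f(x_i).
Sum = -225.328125.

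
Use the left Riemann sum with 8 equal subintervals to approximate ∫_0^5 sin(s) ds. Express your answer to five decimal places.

0.99253

Δs = (5 − 0)/8 = 0.625.
Left endpoints: 0, 0.625, 1.25, 1.875, 2.5, 3.125, 3.75, 4.375.
f(0) ≈ 0.00000, f(0.625) ≈ 0.58510, f(1.25) ≈ 0.94898, f(1.875) ≈ 0.95409, f(2.5) ≈ 0.59847, f(3.125) ≈ 0.01659, f(3.75) ≈ -0.57156, f(4.375) ≈ -0.94362.
Sum = Δs · [f(0) + f(0.625) + f(1.25) + ...].
Sum ≈ 0.99253.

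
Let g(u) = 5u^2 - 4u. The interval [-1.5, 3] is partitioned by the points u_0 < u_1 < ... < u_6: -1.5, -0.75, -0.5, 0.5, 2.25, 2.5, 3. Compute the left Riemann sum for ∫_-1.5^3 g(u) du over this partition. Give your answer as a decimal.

Subinterval widths: 0.75, 0.25, 1, 1.75, 0.25, 0.5.
Left endpoints: -1.5, -0.75, -0.5, 0.5, 2.25, 2.5.
g(-1.5) = 17.25, g(-0.75) = 5.8125, g(-0.5) = 3.25, g(0.5) = -0.75, g(2.25) = 16.3125, g(2.5) = 21.25.
Sum = Σ Δu_i · g(u_i).
Sum = 31.03125.

31.03125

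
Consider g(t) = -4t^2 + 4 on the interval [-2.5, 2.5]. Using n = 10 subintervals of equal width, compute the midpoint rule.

-21.25

Δt = (2.5 − (-2.5))/10 = 0.5.
Midpoints: -2.25, -1.75, -1.25, -0.75, -0.25, 0.25, 0.75, 1.25, 1.75, 2.25.
g(-2.25) = -16.25, g(-1.75) = -8.25, g(-1.25) = -2.25, g(-0.75) = 1.75, g(-0.25) = 3.75, g(0.25) = 3.75, g(0.75) = 1.75, g(1.25) = -2.25, g(1.75) = -8.25, g(2.25) = -16.25.
Sum = Δt · [g(-2.25) + g(-1.75) + g(-1.25) + ...].
Sum = -21.25.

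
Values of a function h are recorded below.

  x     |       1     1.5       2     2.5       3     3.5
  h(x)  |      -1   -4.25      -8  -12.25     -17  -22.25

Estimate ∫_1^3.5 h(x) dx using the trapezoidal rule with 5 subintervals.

-26.5625

Δx = 0.5.
T_5 = (0.5/2)·[(-1) + 2·(-4.25) + 2·(-8) + 2·(-12.25) + 2·(-17) + (-22.25)] = -26.5625.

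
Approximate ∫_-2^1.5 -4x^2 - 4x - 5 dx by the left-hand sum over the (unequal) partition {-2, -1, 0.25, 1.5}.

-27.0625

Subinterval widths: 1, 1.25, 1.25.
Left endpoints: -2, -1, 0.25.
f(-2) = -13, f(-1) = -5, f(0.25) = -6.25.
Sum = Σ Δx_i · f(x_i).
Sum = -27.0625.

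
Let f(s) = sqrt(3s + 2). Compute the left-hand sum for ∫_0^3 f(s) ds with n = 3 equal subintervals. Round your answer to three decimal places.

Δs = (3 − 0)/3 = 1.
Left endpoints: 0, 1, 2.
f(0) ≈ 1.414, f(1) ≈ 2.236, f(2) ≈ 2.828.
Sum = Δs · [f(0) + f(1) + f(2)].
Sum ≈ 6.479.

6.479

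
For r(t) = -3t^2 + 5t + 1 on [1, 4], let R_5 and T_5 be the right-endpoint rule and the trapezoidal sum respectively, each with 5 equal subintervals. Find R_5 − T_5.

R_5 = -32.04.
T_5 = -23.04.
R_5 − T_5 = -9.

-9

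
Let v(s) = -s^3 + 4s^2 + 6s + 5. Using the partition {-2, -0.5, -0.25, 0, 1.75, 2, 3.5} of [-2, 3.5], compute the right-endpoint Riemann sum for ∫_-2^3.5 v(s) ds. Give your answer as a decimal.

100.5

Subinterval widths: 1.5, 0.25, 0.25, 1.75, 0.25, 1.5.
Right endpoints: -0.5, -0.25, 0, 1.75, 2, 3.5.
v(-0.5) = 3.125, v(-0.25) = 3.765625, v(0) = 5, v(1.75) = 22.390625, v(2) = 25, v(3.5) = 32.125.
Sum = Σ Δs_i · v(s_i).
Sum = 100.5.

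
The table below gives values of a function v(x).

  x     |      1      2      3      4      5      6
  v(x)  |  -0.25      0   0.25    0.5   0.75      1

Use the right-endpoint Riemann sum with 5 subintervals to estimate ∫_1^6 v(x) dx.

Δx = 1.
Sum = 1·[0 + 0.25 + 0.5 + 0.75 + 1] = 2.5.

2.5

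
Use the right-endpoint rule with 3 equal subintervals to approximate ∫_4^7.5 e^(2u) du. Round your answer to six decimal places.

4219554.300976

Δu = (7.5 − 4)/3 = 7/6.
Right endpoints: 31/6, 19/3, 7.5.
f(31/6) ≈ 30740.409344, f(19/3) ≈ 317003.047592, f(7.5) ≈ 3269017.372472.
Sum = Δu · [f(31/6) + f(19/3) + f(7.5)].
Sum ≈ 4219554.300976.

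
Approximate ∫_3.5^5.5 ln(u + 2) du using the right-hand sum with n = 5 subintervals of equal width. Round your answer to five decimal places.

3.79704

Δu = (5.5 − 3.5)/5 = 0.4.
Right endpoints: 3.9, 4.3, 4.7, 5.1, 5.5.
f(3.9) ≈ 1.77495, f(4.3) ≈ 1.84055, f(4.7) ≈ 1.90211, f(5.1) ≈ 1.96009, f(5.5) ≈ 2.01490.
Sum = Δu · [f(3.9) + f(4.3) + f(4.7) + f(5.1) + f(5.5)].
Sum ≈ 3.79704.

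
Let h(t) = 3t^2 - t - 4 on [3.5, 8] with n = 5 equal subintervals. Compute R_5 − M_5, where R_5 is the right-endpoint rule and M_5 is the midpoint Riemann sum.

70.57125

R_5 = 494.91.
M_5 = 424.33875.
R_5 − M_5 = 70.57125.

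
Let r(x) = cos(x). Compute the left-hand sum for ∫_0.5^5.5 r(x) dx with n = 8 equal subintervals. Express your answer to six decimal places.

Δx = (5.5 − 0.5)/8 = 0.625.
Left endpoints: 0.5, 1.125, 1.75, 2.375, 3, 3.625, 4.25, 4.875.
r(0.5) ≈ 0.877583, r(1.125) ≈ 0.431177, r(1.75) ≈ -0.178246, r(2.375) ≈ -0.720278, r(3) ≈ -0.989992, r(3.625) ≈ -0.885416, r(4.25) ≈ -0.446087, r(4.875) ≈ 0.161895.
Sum = Δx · [r(0.5) + r(1.125) + r(1.75) + ...].
Sum ≈ -1.093354.

-1.093354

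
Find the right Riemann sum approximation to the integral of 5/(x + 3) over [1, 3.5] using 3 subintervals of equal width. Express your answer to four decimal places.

2.2384

Δx = (3.5 − 1)/3 = 5/6.
Right endpoints: 11/6, 8/3, 3.5.
f(11/6) = 30/29, f(8/3) = 15/17, f(3.5) = 10/13.
Sum = Δx · [f(11/6) + f(8/3) + f(3.5)].
Sum ≈ 2.2384.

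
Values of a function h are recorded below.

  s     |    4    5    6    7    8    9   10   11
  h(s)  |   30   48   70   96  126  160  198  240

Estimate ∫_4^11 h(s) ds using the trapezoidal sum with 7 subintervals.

Δs = 1.
T_7 = (1/2)·[30 + 2·48 + 2·70 + 2·96 + 2·126 + 2·160 + 2·198 + 240] = 833.

833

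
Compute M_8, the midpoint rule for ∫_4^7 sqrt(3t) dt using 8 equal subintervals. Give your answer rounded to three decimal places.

Δt = (7 − 4)/8 = 0.375.
Midpoints: 4.1875, 4.5625, 4.9375, 5.3125, 5.6875, 6.0625, 6.4375, 6.8125.
f(4.1875) ≈ 3.544, f(4.5625) ≈ 3.700, f(4.9375) ≈ 3.849, f(5.3125) ≈ 3.992, f(5.6875) ≈ 4.131, f(6.0625) ≈ 4.265, f(6.4375) ≈ 4.395, f(6.8125) ≈ 4.521.
Sum = Δt · [f(4.1875) + f(4.5625) + f(4.9375) + ...].
Sum ≈ 12.148.

12.148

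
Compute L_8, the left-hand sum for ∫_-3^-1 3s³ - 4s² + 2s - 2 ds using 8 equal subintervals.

-121.375

Δs = (-1 − (-3))/8 = 0.25.
Left endpoints: -3, -2.75, -2.5, -2.25, -2, -1.75, -1.5, -1.25.
f(-3) = -125, f(-2.75) = -100.140625, f(-2.5) = -78.875, f(-2.25) = -60.921875, f(-2) = -46, f(-1.75) = -33.828125, f(-1.5) = -24.125, f(-1.25) = -16.609375.
Sum = Δs · [f(-3) + f(-2.75) + f(-2.5) + ...].
Sum = -121.375.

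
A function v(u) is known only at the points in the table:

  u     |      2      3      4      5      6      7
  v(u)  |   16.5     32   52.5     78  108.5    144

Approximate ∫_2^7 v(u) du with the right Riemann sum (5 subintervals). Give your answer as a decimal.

415

Δu = 1.
Sum = 1·[32 + 52.5 + 78 + 108.5 + 144] = 415.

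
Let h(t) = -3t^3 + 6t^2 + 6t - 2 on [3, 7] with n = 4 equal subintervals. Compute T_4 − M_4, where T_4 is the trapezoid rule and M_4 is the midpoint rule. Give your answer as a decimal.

T_4 = -1022.
M_4 = -983.
T_4 − M_4 = -39.

-39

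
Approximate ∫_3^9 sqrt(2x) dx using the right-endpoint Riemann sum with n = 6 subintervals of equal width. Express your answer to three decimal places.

21.439

Δx = (9 − 3)/6 = 1.
Right endpoints: 4, 5, 6, 7, 8, 9.
f(4) ≈ 2.828, f(5) ≈ 3.162, f(6) ≈ 3.464, f(7) ≈ 3.742, f(8) ≈ 4.000, f(9) ≈ 4.243.
Sum = Δx · [f(4) + f(5) + f(6) + ...].
Sum ≈ 21.439.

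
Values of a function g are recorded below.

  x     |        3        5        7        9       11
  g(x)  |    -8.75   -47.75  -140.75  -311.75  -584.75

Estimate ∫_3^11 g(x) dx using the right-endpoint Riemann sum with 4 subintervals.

Δx = 2.
Sum = 2·[(-47.75) + (-140.75) + (-311.75) + (-584.75)] = -2170.

-2170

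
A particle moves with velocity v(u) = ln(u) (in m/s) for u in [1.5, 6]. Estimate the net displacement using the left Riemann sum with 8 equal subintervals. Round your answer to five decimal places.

5.23936

Δu = (6 − 1.5)/8 = 0.5625.
Left endpoints: 1.5, 2.0625, 2.625, 3.1875, 3.75, 4.3125, 4.875, 5.4375.
v(1.5) ≈ 0.40547, v(2.0625) ≈ 0.72392, v(2.625) ≈ 0.96508, v(3.1875) ≈ 1.15924, v(3.75) ≈ 1.32176, v(4.3125) ≈ 1.46152, v(4.875) ≈ 1.58412, v(5.4375) ≈ 1.69332.
Sum = Δu · [v(1.5) + v(2.0625) + v(2.625) + ...].
Sum ≈ 5.23936.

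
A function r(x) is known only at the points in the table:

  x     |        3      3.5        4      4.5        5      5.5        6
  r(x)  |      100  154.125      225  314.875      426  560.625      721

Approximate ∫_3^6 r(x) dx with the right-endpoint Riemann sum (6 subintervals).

1200.8125

Δx = 0.5.
Sum = 0.5·[154.125 + 225 + 314.875 + 426 + 560.625 + 721] = 1200.8125.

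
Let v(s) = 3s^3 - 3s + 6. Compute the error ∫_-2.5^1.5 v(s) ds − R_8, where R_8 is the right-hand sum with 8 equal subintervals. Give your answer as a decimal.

-10.5

Exact integral: ∫_-2.5^1.5 v(s) ds = 4.5.
R_8 = 15.
Error = 4.5 − 15 = -10.5.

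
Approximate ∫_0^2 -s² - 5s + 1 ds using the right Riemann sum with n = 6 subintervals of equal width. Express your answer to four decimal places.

Δs = (2 − 0)/6 = 1/3.
Right endpoints: 1/3, 2/3, 1, 4/3, 5/3, 2.
f(1/3) = -7/9, f(2/3) = -25/9, f(1) = -5, f(4/3) = -67/9, f(5/3) = -91/9, f(2) = -13.
Sum = Δs · [f(1/3) + f(2/3) + f(1) + ...].
Sum ≈ -13.0370.

-13.0370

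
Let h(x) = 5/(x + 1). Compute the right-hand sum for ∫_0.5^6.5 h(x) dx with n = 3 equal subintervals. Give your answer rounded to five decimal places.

6.00866

Δx = (6.5 − 0.5)/3 = 2.
Right endpoints: 2.5, 4.5, 6.5.
h(2.5) = 10/7, h(4.5) = 10/11, h(6.5) = 2/3.
Sum = Δx · [h(2.5) + h(4.5) + h(6.5)].
Sum ≈ 6.00866.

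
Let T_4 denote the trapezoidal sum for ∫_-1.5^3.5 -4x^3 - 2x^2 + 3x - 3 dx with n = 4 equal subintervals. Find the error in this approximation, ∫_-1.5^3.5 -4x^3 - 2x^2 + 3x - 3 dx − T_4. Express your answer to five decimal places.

Exact integral: ∫_-1.5^3.5 f(x) dx ≈ -175.8333333.
T_4 = -194.0625.
Error ≈ -175.8333333 − (-194.0625) ≈ 18.22917.

18.22917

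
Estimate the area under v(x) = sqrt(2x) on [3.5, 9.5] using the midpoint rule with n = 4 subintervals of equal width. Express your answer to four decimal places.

21.4467

Δx = (9.5 − 3.5)/4 = 1.5.
Midpoints: 4.25, 5.75, 7.25, 8.75.
v(4.25) ≈ 2.9155, v(5.75) ≈ 3.3912, v(7.25) ≈ 3.8079, v(8.75) ≈ 4.1833.
Sum = Δx · [v(4.25) + v(5.75) + v(7.25) + v(8.75)].
Sum ≈ 21.4467.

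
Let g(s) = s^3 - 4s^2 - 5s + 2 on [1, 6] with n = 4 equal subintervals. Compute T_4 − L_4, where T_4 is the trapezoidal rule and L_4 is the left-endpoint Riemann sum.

31.25

T_4 = -31.953125.
L_4 = -63.203125.
T_4 − L_4 = 31.25.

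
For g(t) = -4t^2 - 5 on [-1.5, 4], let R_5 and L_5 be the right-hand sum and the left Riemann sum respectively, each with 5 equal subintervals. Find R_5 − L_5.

R_5 = -152.02.
L_5 = -91.52.
R_5 − L_5 = -60.5.

-60.5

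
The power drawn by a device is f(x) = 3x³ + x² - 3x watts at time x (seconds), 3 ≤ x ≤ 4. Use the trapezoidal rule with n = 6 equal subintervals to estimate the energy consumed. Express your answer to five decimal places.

133.23380

Δx = (4 − 3)/6 = 1/6.
f(3) = 81, f(19/6) = 2299/24, f(10/3) = 1010/9, f(3.5) = 130.375, f(11/3) = 451/3, f(23/6) = 12397/72, f(4) = 196.
T_6 = (Δx/2)·[f(x_0) + 2f(x_1) + ... + 2f(x_{5}) + f(x_6)].
Sum ≈ 133.23380.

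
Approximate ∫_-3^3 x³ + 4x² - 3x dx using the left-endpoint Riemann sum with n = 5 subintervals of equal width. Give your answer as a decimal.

56.16

Δx = (3 − (-3))/5 = 1.2.
Left endpoints: -3, -1.8, -0.6, 0.6, 1.8.
f(-3) = 18, f(-1.8) = 12.528, f(-0.6) = 3.024, f(0.6) = -0.144, f(1.8) = 13.392.
Sum = Δx · [f(-3) + f(-1.8) + f(-0.6) + f(0.6) + f(1.8)].
Sum = 56.16.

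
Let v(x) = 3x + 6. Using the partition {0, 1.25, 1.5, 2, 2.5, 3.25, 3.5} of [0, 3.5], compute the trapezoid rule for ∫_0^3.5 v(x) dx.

Subinterval widths: 1.25, 0.25, 0.5, 0.5, 0.75, 0.25.
v(0) = 6, v(1.25) = 9.75, v(1.5) = 10.5, v(2) = 12, v(2.5) = 13.5, v(3.25) = 15.75, v(3.5) = 16.5.
On each subinterval the trapezoid contributes (Δx_i/2)·[v(x_{i-1}) + v(x_i)].
Sum = 39.375.

39.375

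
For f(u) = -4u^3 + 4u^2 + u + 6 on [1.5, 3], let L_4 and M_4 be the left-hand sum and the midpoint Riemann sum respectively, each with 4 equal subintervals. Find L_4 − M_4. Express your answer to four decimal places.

L_4 = -20.49609375.
M_4 ≈ -31.658203.
L_4 − M_4 ≈ 11.1621.

11.1621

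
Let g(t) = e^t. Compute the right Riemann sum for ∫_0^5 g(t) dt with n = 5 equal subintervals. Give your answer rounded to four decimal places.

Δt = (5 − 0)/5 = 1.
Right endpoints: 1, 2, 3, 4, 5.
g(1) ≈ 2.7183, g(2) ≈ 7.3891, g(3) ≈ 20.0855, g(4) ≈ 54.5982, g(5) ≈ 148.4132.
Sum = Δt · [g(1) + g(2) + g(3) + g(4) + g(5)].
Sum ≈ 233.2042.

233.2042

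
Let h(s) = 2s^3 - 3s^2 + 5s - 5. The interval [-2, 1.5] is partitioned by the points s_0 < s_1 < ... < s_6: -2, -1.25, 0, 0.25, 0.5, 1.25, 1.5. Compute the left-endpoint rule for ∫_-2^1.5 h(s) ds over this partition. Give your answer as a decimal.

-61.4140625

Subinterval widths: 0.75, 1.25, 0.25, 0.25, 0.75, 0.25.
Left endpoints: -2, -1.25, 0, 0.25, 0.5, 1.25.
h(-2) = -43, h(-1.25) = -19.84375, h(0) = -5, h(0.25) = -3.90625, h(0.5) = -3, h(1.25) = 0.46875.
Sum = Σ Δs_i · h(s_i).
Sum = -61.4140625.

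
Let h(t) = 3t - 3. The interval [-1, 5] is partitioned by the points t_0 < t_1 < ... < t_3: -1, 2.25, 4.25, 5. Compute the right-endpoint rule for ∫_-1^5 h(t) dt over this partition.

40.6875

Subinterval widths: 3.25, 2, 0.75.
Right endpoints: 2.25, 4.25, 5.
h(2.25) = 3.75, h(4.25) = 9.75, h(5) = 12.
Sum = Σ Δt_i · h(t_i).
Sum = 40.6875.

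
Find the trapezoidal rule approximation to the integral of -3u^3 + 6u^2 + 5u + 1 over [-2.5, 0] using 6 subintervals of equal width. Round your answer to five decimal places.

48.66970

Δu = (0 − (-2.5))/6 = 5/12.
f(-2.5) = 72.875, f(-25/12) = 25201/576, f(-5/3) = 209/9, f(-1.25) = 9.984375, f(-5/6) = 197/72, f(-5/12) = 101/576, f(0) = 1.
T_6 = (Δu/2)·[f(u_0) + 2f(u_1) + ... + 2f(u_{5}) + f(u_6)].
Sum ≈ 48.66970.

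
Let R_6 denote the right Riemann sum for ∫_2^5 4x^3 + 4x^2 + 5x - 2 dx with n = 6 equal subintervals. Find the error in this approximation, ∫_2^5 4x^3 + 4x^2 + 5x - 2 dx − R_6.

-147.5

Exact integral: ∫_2^5 f(x) dx = 811.5.
R_6 = 959.
Error = 811.5 − 959 = -147.5.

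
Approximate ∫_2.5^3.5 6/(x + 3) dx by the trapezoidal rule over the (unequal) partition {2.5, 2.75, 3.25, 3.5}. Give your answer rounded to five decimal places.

Subinterval widths: 0.25, 0.5, 0.25.
f(2.5) = 12/11, f(2.75) = 24/23, f(3.25) = 0.96, f(3.5) = 12/13.
On each subinterval the trapezoid contributes (Δx_i/2)·[f(x_{i-1}) + f(x_i)].
Sum ≈ 1.00305.

1.00305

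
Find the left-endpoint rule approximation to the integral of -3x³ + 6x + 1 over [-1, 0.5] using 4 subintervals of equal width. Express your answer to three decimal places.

-1.022

Δx = (0.5 − (-1))/4 = 0.375.
Left endpoints: -1, -0.625, -0.25, 0.125.
f(-1) = -2, f(-0.625) = -1033/512, f(-0.25) = -0.453125, f(0.125) = 893/512.
Sum = Δx · [f(-1) + f(-0.625) + f(-0.25) + f(0.125)].
Sum ≈ -1.022.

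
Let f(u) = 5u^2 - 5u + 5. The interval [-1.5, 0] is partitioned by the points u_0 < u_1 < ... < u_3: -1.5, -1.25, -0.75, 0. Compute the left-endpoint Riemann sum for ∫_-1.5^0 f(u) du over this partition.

Subinterval widths: 0.25, 0.5, 0.75.
Left endpoints: -1.5, -1.25, -0.75.
f(-1.5) = 23.75, f(-1.25) = 19.0625, f(-0.75) = 11.5625.
Sum = Σ Δu_i · f(u_i).
Sum = 24.140625.

24.140625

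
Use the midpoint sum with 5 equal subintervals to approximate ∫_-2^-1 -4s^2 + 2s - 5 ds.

Δs = (-1 − (-2))/5 = 0.2.
Midpoints: -1.9, -1.7, -1.5, -1.3, -1.1.
f(-1.9) = -23.24, f(-1.7) = -19.96, f(-1.5) = -17, f(-1.3) = -14.36, f(-1.1) = -12.04.
Sum = Δs · [f(-1.9) + f(-1.7) + f(-1.5) + f(-1.3) + f(-1.1)].
Sum = -17.32.

-17.32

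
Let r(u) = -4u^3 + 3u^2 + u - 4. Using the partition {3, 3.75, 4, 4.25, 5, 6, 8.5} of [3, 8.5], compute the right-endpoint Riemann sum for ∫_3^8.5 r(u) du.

Subinterval widths: 0.75, 0.25, 0.25, 0.75, 1, 2.5.
Right endpoints: 3.75, 4, 4.25, 5, 6, 8.5.
r(3.75) = -169, r(4) = -208, r(4.25) = -252.625, r(5) = -424, r(6) = -754, r(8.5) = -2235.25.
Sum = Σ Δu_i · r(u_i).
Sum = -6902.03125.

-6902.03125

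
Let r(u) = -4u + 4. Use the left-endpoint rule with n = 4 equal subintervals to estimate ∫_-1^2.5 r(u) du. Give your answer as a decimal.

Δu = (2.5 − (-1))/4 = 0.875.
Left endpoints: -1, -0.125, 0.75, 1.625.
r(-1) = 8, r(-0.125) = 4.5, r(0.75) = 1, r(1.625) = -2.5.
Sum = Δu · [r(-1) + r(-0.125) + r(0.75) + r(1.625)].
Sum = 9.625.

9.625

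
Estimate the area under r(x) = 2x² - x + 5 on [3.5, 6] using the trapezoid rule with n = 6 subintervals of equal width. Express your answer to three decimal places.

116.186

Δx = (6 − 3.5)/6 = 5/12.
r(3.5) = 26, r(47/12) = 2287/72, r(13/3) = 344/9, r(4.75) = 45.375, r(31/6) = 479/9, r(67/12) = 4447/72, r(6) = 71.
T_6 = (Δx/2)·[r(x_0) + 2r(x_1) + ... + 2r(x_{5}) + r(x_6)].
Sum ≈ 116.186.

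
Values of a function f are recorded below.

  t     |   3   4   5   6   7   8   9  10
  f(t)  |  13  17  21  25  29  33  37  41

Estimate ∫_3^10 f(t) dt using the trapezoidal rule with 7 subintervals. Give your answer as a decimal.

189

Δt = 1.
T_7 = (1/2)·[13 + 2·17 + 2·21 + 2·25 + 2·29 + 2·33 + 2·37 + 41] = 189.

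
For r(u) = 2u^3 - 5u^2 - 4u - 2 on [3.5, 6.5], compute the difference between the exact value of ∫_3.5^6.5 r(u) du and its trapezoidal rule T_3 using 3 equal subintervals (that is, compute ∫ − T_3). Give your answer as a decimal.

Exact integral: ∫_3.5^6.5 r(u) du = 365.25.
T_3 = 377.75.
Error = 365.25 − 377.75 = -12.5.

-12.5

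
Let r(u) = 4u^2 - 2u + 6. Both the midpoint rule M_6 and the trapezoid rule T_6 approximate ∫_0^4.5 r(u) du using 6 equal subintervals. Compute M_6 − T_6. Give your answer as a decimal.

M_6 = 127.40625.
T_6 = 129.9375.
M_6 − T_6 = -2.53125.

-2.53125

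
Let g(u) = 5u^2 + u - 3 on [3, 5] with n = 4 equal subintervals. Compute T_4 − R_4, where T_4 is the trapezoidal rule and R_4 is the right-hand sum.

-20.5

T_4 = 165.75.
R_4 = 186.25.
T_4 − R_4 = -20.5.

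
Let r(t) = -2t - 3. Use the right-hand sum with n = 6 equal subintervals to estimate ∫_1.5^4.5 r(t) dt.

-28.5

Δt = (4.5 − 1.5)/6 = 0.5.
Right endpoints: 2, 2.5, 3, 3.5, 4, 4.5.
r(2) = -7, r(2.5) = -8, r(3) = -9, r(3.5) = -10, r(4) = -11, r(4.5) = -12.
Sum = Δt · [r(2) + r(2.5) + r(3) + ...].
Sum = -28.5.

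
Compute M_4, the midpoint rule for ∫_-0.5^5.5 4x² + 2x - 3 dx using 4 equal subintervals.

229.5

Δx = (5.5 − (-0.5))/4 = 1.5.
Midpoints: 0.25, 1.75, 3.25, 4.75.
f(0.25) = -2.25, f(1.75) = 12.75, f(3.25) = 45.75, f(4.75) = 96.75.
Sum = Δx · [f(0.25) + f(1.75) + f(3.25) + f(4.75)].
Sum = 229.5.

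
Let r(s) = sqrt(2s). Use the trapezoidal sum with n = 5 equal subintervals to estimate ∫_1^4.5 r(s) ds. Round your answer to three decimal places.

8.042

Δs = (4.5 − 1)/5 = 0.7.
r(1) ≈ 1.414, r(1.7) ≈ 1.844, r(2.4) ≈ 2.191, r(3.1) ≈ 2.490, r(3.8) ≈ 2.757, r(4.5) ≈ 3.000.
T_5 = (Δs/2)·[r(s_0) + 2r(s_1) + ... + 2r(s_{4}) + r(s_5)].
Sum ≈ 8.042.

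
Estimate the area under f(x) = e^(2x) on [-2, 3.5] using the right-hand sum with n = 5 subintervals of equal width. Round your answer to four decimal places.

Δx = (3.5 − (-2))/5 = 1.1.
Right endpoints: -0.9, 0.2, 1.3, 2.4, 3.5.
f(-0.9) ≈ 0.1653, f(0.2) ≈ 1.4918, f(1.3) ≈ 13.4637, f(2.4) ≈ 121.5104, f(3.5) ≈ 1096.6332.
Sum = Δx · [f(-0.9) + f(0.2) + f(1.3) + f(2.4) + f(3.5)].
Sum ≈ 1356.5909.

1356.5909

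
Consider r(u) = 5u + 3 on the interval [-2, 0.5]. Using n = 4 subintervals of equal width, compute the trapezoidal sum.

Δu = (0.5 − (-2))/4 = 0.625.
r(-2) = -7, r(-1.375) = -3.875, r(-0.75) = -0.75, r(-0.125) = 2.375, r(0.5) = 5.5.
T_4 = (Δu/2)·[r(u_0) + 2r(u_1) + 2r(u_2) + 2r(u_3) + r(u_4)].
Sum = -1.875.

-1.875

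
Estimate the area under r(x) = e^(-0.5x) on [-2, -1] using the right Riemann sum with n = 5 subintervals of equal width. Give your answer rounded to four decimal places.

Δx = (-1 − (-2))/5 = 0.2.
Right endpoints: -1.8, -1.6, -1.4, -1.2, -1.
r(-1.8) ≈ 2.4596, r(-1.6) ≈ 2.2255, r(-1.4) ≈ 2.0138, r(-1.2) ≈ 1.8221, r(-1) ≈ 1.6487.
Sum = Δx · [r(-1.8) + r(-1.6) + r(-1.4) + r(-1.2) + r(-1)].
Sum ≈ 2.0339.

2.0339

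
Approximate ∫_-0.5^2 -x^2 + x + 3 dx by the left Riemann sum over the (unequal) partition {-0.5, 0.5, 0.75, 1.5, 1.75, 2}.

Subinterval widths: 1, 0.25, 0.75, 0.25, 0.25.
Left endpoints: -0.5, 0.5, 0.75, 1.5, 1.75.
f(-0.5) = 2.25, f(0.5) = 3.25, f(0.75) = 3.1875, f(1.5) = 2.25, f(1.75) = 1.6875.
Sum = Σ Δx_i · f(x_i).
Sum = 6.4375.

6.4375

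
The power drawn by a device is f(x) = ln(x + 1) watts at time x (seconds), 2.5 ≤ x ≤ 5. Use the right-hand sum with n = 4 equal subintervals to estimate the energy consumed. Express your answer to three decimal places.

Δx = (5 − 2.5)/4 = 0.625.
Right endpoints: 3.125, 3.75, 4.375, 5.
f(3.125) ≈ 1.417, f(3.75) ≈ 1.558, f(4.375) ≈ 1.682, f(5) ≈ 1.792.
Sum = Δx · [f(3.125) + f(3.75) + f(4.375) + f(5)].
Sum ≈ 4.030.

4.030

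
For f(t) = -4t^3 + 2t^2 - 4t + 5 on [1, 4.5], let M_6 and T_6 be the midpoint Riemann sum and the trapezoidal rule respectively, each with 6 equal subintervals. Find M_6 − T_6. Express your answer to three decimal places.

M_6 ≈ -366.90249.
T_6 ≈ -376.13252.
M_6 − T_6 ≈ 9.230.

9.230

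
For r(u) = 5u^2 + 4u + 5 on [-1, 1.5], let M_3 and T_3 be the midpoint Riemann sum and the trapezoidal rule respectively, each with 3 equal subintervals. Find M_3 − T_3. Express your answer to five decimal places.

-2.17014

M_3 ≈ 21.5682870.
T_3 ≈ 23.7384259.
M_3 − T_3 ≈ -2.17014.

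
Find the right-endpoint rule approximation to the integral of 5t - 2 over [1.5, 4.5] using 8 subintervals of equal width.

41.8125

Δt = (4.5 − 1.5)/8 = 0.375.
Right endpoints: 1.875, 2.25, 2.625, 3, 3.375, 3.75, 4.125, 4.5.
f(1.875) = 7.375, f(2.25) = 9.25, f(2.625) = 11.125, f(3) = 13, f(3.375) = 14.875, f(3.75) = 16.75, f(4.125) = 18.625, f(4.5) = 20.5.
Sum = Δt · [f(1.875) + f(2.25) + f(2.625) + ...].
Sum = 41.8125.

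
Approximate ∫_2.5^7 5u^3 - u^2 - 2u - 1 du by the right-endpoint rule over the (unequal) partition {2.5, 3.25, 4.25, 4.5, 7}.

Subinterval widths: 0.75, 1, 0.25, 2.5.
Right endpoints: 3.25, 4.25, 4.5, 7.
f(3.25) = 153.578125, f(4.25) = 356.265625, f(4.5) = 425.375, f(7) = 1651.
Sum = Σ Δu_i · f(u_i).
Sum = 4705.29296875.

4705.29296875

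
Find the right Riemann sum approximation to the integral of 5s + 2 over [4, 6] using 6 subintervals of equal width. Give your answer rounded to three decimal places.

55.667

Δs = (6 − 4)/6 = 1/3.
Right endpoints: 13/3, 14/3, 5, 16/3, 17/3, 6.
f(13/3) = 71/3, f(14/3) = 76/3, f(5) = 27, f(16/3) = 86/3, f(17/3) = 91/3, f(6) = 32.
Sum = Δs · [f(13/3) + f(14/3) + f(5) + ...].
Sum ≈ 55.667.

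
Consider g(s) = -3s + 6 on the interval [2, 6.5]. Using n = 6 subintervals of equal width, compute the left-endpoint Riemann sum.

-25.3125

Δs = (6.5 − 2)/6 = 0.75.
Left endpoints: 2, 2.75, 3.5, 4.25, 5, 5.75.
g(2) = 0, g(2.75) = -2.25, g(3.5) = -4.5, g(4.25) = -6.75, g(5) = -9, g(5.75) = -11.25.
Sum = Δs · [g(2) + g(2.75) + g(3.5) + ...].
Sum = -25.3125.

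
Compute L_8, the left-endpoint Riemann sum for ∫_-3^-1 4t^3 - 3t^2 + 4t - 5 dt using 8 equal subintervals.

-149.5625

Δt = (-1 − (-3))/8 = 0.25.
Left endpoints: -3, -2.75, -2.5, -2.25, -2, -1.75, -1.5, -1.25.
f(-3) = -152, f(-2.75) = -121.875, f(-2.5) = -96.25, f(-2.25) = -74.75, f(-2) = -57, f(-1.75) = -42.625, f(-1.5) = -31.25, f(-1.25) = -22.5.
Sum = Δt · [f(-3) + f(-2.75) + f(-2.5) + ...].
Sum = -149.5625.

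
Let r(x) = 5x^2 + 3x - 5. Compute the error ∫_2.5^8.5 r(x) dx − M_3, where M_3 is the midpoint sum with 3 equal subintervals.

Exact integral: ∫_2.5^8.5 r(x) dx = 1066.5.
M_3 = 1056.5.
Error = 1066.5 − 1056.5 = 10.

10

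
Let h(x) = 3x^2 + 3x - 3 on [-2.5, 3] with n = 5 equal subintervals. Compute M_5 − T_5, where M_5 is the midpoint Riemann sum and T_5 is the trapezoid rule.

-4.99125

M_5 = 28.58625.
T_5 = 33.5775.
M_5 − T_5 = -4.99125.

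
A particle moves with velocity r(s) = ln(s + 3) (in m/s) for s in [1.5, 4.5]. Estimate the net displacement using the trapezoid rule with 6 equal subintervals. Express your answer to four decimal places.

5.3416

Δs = (4.5 − 1.5)/6 = 0.5.
r(1.5) ≈ 1.5041, r(2) ≈ 1.6094, r(2.5) ≈ 1.7047, r(3) ≈ 1.7918, r(3.5) ≈ 1.8718, r(4) ≈ 1.9459, r(4.5) ≈ 2.0149.
T_6 = (Δs/2)·[r(s_0) + 2r(s_1) + ... + 2r(s_{5}) + r(s_6)].
Sum ≈ 5.3416.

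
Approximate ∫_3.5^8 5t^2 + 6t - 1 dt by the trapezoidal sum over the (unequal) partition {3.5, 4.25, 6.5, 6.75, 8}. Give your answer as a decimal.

944.109375

Subinterval widths: 0.75, 2.25, 0.25, 1.25.
f(3.5) = 81.25, f(4.25) = 114.8125, f(6.5) = 249.25, f(6.75) = 267.3125, f(8) = 367.
On each subinterval the trapezoid contributes (Δt_i/2)·[f(t_{i-1}) + f(t_i)].
Sum = 944.109375.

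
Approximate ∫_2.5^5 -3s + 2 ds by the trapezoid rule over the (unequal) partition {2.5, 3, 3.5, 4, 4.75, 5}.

-23.125

Subinterval widths: 0.5, 0.5, 0.5, 0.75, 0.25.
f(2.5) = -5.5, f(3) = -7, f(3.5) = -8.5, f(4) = -10, f(4.75) = -12.25, f(5) = -13.
On each subinterval the trapezoid contributes (Δs_i/2)·[f(s_{i-1}) + f(s_i)].
Sum = -23.125.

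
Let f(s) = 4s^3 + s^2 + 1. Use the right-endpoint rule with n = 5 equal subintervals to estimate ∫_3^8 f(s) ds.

5235

Δs = (8 − 3)/5 = 1.
Right endpoints: 4, 5, 6, 7, 8.
f(4) = 273, f(5) = 526, f(6) = 901, f(7) = 1422, f(8) = 2113.
Sum = Δs · [f(4) + f(5) + f(6) + f(7) + f(8)].
Sum = 5235.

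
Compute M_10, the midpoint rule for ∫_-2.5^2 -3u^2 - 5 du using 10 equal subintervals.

Δu = (2 − (-2.5))/10 = 0.45.
Midpoints: -2.275, -1.825, -1.375, -0.925, -0.475, -0.025, 0.425, 0.875, 1.325, 1.775.
f(-2.275) = -20.526875, f(-1.825) = -14.991875, f(-1.375) = -10.671875, f(-0.925) = -7.566875, f(-0.475) = -5.676875, f(-0.025) = -5.001875, f(0.425) = -5.541875, f(0.875) = -7.296875, f(1.325) = -10.266875, f(1.775) = -14.451875.
Sum = Δu · [f(-2.275) + f(-1.825) + f(-1.375) + ...].
Sum = -45.8971875.

-45.8971875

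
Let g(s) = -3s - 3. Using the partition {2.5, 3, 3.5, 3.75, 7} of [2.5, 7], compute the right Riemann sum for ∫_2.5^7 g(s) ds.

Subinterval widths: 0.5, 0.5, 0.25, 3.25.
Right endpoints: 3, 3.5, 3.75, 7.
g(3) = -12, g(3.5) = -13.5, g(3.75) = -14.25, g(7) = -24.
Sum = Σ Δs_i · g(s_i).
Sum = -94.3125.

-94.3125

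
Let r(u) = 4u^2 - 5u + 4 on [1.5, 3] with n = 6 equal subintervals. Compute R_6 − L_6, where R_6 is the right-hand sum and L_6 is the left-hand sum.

R_6 = 23.125.
L_6 = 18.25.
R_6 − L_6 = 4.875.

4.875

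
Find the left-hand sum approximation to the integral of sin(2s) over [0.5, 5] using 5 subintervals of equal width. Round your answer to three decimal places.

1.116

Δs = (5 − 0.5)/5 = 0.9.
Left endpoints: 0.5, 1.4, 2.3, 3.2, 4.1.
f(0.5) ≈ 0.841, f(1.4) ≈ 0.335, f(2.3) ≈ -0.994, f(3.2) ≈ 0.117, f(4.1) ≈ 0.941.
Sum = Δs · [f(0.5) + f(1.4) + f(2.3) + f(3.2) + f(4.1)].
Sum ≈ 1.116.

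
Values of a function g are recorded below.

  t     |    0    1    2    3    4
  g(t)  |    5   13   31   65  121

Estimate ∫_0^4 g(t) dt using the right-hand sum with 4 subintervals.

230

Δt = 1.
Sum = 1·[13 + 31 + 65 + 121] = 230.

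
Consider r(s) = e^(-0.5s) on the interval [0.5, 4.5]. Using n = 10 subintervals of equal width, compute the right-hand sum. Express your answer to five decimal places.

Δs = (4.5 − 0.5)/10 = 0.4.
Right endpoints: 0.9, 1.3, 1.7, 2.1, 2.5, 2.9, 3.3, 3.7, 4.1, 4.5.
r(0.9) ≈ 0.63763, r(1.3) ≈ 0.52205, r(1.7) ≈ 0.42741, r(2.1) ≈ 0.34994, r(2.5) ≈ 0.28650, r(2.9) ≈ 0.23457, r(3.3) ≈ 0.19205, r(3.7) ≈ 0.15724, r(4.1) ≈ 0.12873, r(4.5) ≈ 0.10540.
Sum = Δs · [r(0.9) + r(1.3) + r(1.7) + ...].
Sum ≈ 1.21661.

1.21661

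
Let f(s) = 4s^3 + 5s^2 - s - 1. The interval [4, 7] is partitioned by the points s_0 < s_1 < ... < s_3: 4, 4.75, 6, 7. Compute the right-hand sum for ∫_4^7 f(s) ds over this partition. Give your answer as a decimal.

3307.0625

Subinterval widths: 0.75, 1.25, 1.
Right endpoints: 4.75, 6, 7.
f(4.75) = 535.75, f(6) = 1037, f(7) = 1609.
Sum = Σ Δs_i · f(s_i).
Sum = 3307.0625.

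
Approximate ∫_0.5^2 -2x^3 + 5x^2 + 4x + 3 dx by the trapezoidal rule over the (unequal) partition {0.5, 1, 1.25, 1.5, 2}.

17.0390625

Subinterval widths: 0.5, 0.25, 0.25, 0.5.
f(0.5) = 6, f(1) = 10, f(1.25) = 11.90625, f(1.5) = 13.5, f(2) = 15.
On each subinterval the trapezoid contributes (Δx_i/2)·[f(x_{i-1}) + f(x_i)].
Sum = 17.0390625.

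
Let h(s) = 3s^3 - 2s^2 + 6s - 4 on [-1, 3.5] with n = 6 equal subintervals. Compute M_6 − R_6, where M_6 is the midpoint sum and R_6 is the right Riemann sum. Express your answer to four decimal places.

M_6 ≈ 96.345703.
R_6 = 153.24609375.
M_6 − R_6 ≈ -56.9004.

-56.9004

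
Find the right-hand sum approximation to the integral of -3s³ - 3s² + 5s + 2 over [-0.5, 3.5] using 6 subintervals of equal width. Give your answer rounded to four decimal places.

-170.7222

Δs = (3.5 − (-0.5))/6 = 2/3.
Right endpoints: 1/6, 5/6, 1.5, 13/6, 17/6, 3.5.
f(1/6) = 197/72, f(5/6) = 169/72, f(1.5) = -7.375, f(13/6) = -2287/72, f(17/6) = -5483/72, f(3.5) = -145.875.
Sum = Δs · [f(1/6) + f(5/6) + f(1.5) + ...].
Sum ≈ -170.7222.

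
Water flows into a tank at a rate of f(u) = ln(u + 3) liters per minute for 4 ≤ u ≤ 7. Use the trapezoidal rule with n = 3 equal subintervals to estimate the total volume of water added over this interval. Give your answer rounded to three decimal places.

Δu = (7 − 4)/3 = 1.
f(4) ≈ 1.946, f(5) ≈ 2.079, f(6) ≈ 2.197, f(7) ≈ 2.303.
T_3 = (Δu/2)·[f(u_0) + 2f(u_1) + 2f(u_2) + f(u_3)].
Sum ≈ 6.401.

6.401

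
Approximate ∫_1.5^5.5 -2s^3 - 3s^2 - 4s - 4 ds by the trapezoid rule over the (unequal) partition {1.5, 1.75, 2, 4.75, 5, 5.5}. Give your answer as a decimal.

-771.4609375

Subinterval widths: 0.25, 0.25, 2.75, 0.25, 0.5.
f(1.5) = -23.5, f(1.75) = -30.90625, f(2) = -40, f(4.75) = -305.03125, f(5) = -349, f(5.5) = -449.5.
On each subinterval the trapezoid contributes (Δs_i/2)·[f(s_{i-1}) + f(s_i)].
Sum = -771.4609375.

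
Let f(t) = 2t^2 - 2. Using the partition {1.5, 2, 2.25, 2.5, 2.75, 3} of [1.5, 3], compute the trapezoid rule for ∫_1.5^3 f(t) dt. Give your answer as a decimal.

12.8125

Subinterval widths: 0.5, 0.25, 0.25, 0.25, 0.25.
f(1.5) = 2.5, f(2) = 6, f(2.25) = 8.125, f(2.5) = 10.5, f(2.75) = 13.125, f(3) = 16.
On each subinterval the trapezoid contributes (Δt_i/2)·[f(t_{i-1}) + f(t_i)].
Sum = 12.8125.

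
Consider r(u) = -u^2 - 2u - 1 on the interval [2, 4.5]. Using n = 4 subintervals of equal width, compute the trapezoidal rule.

-46.62109375

Δu = (4.5 − 2)/4 = 0.625.
r(2) = -9, r(2.625) = -13.140625, r(3.25) = -18.0625, r(3.875) = -23.765625, r(4.5) = -30.25.
T_4 = (Δu/2)·[r(u_0) + 2r(u_1) + 2r(u_2) + 2r(u_3) + r(u_4)].
Sum = -46.62109375.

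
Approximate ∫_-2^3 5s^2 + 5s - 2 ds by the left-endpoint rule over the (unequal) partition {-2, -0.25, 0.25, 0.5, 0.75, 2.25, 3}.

Subinterval widths: 1.75, 0.5, 0.25, 0.25, 1.5, 0.75.
Left endpoints: -2, -0.25, 0.25, 0.5, 0.75, 2.25.
f(-2) = 8, f(-0.25) = -2.9375, f(0.25) = -0.4375, f(0.5) = 1.75, f(0.75) = 4.5625, f(2.25) = 34.5625.
Sum = Σ Δs_i · f(s_i).
Sum = 45.625.

45.625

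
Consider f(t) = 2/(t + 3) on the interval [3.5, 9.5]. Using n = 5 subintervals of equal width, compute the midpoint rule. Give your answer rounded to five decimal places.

Δt = (9.5 − 3.5)/5 = 1.2.
Midpoints: 4.1, 5.3, 6.5, 7.7, 8.9.
f(4.1) = 20/71, f(5.3) = 20/83, f(6.5) = 4/19, f(7.7) = 20/107, f(8.9) = 20/119.
Sum = Δt · [f(4.1) + f(5.3) + f(6.5) + f(7.7) + f(8.9)].
Sum ≈ 1.30580.

1.30580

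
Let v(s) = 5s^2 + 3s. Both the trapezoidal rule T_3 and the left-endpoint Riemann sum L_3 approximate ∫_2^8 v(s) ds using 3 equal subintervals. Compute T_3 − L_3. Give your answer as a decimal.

T_3 = 950.
L_3 = 632.
T_3 − L_3 = 318.

318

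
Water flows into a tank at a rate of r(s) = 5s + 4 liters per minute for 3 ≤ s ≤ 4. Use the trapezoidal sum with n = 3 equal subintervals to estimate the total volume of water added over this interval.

Δs = (4 − 3)/3 = 1/3.
r(3) = 19, r(10/3) = 62/3, r(11/3) = 67/3, r(4) = 24.
T_3 = (Δs/2)·[r(s_0) + 2r(s_1) + 2r(s_2) + r(s_3)].
Sum = 21.5.

21.5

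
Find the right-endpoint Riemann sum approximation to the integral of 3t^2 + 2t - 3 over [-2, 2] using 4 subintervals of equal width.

Δt = (2 − (-2))/4 = 1.
Right endpoints: -1, 0, 1, 2.
f(-1) = -2, f(0) = -3, f(1) = 2, f(2) = 13.
Sum = Δt · [f(-1) + f(0) + f(1) + f(2)].
Sum = 10.

10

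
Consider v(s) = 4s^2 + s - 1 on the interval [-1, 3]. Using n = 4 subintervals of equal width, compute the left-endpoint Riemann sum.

22

Δs = (3 − (-1))/4 = 1.
Left endpoints: -1, 0, 1, 2.
v(-1) = 2, v(0) = -1, v(1) = 4, v(2) = 17.
Sum = Δs · [v(-1) + v(0) + v(1) + v(2)].
Sum = 22.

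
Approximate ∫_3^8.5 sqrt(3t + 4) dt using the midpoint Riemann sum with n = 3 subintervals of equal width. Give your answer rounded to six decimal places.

25.209139

Δt = (8.5 − 3)/3 = 11/6.
Midpoints: 47/12, 5.75, 91/12.
f(47/12) ≈ 3.968627, f(5.75) ≈ 4.609772, f(91/12) ≈ 5.172040.
Sum = Δt · [f(47/12) + f(5.75) + f(91/12)].
Sum ≈ 25.209139.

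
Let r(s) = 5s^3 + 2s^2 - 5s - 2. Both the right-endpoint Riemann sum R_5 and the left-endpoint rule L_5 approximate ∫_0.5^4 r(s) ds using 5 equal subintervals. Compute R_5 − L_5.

R_5 = 443.03.
L_5 = 209.6675.
R_5 − L_5 = 233.3625.

233.3625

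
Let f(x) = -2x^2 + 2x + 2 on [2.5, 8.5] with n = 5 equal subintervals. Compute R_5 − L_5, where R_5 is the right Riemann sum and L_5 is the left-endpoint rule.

R_5 = -395.88.
L_5 = -251.88.
R_5 − L_5 = -144.

-144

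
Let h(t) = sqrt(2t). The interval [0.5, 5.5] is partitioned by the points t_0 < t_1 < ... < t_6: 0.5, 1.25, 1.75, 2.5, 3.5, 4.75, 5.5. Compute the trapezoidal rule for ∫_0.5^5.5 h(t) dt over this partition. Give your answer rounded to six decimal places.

11.791451

Subinterval widths: 0.75, 0.5, 0.75, 1, 1.25, 0.75.
h(0.5) ≈ 1.000000, h(1.25) ≈ 1.581139, h(1.75) ≈ 1.870829, h(2.5) ≈ 2.236068, h(3.5) ≈ 2.645751, h(4.75) ≈ 3.082207, h(5.5) ≈ 3.316625.
On each subinterval the trapezoid contributes (Δt_i/2)·[h(t_{i-1}) + h(t_i)].
Sum ≈ 11.791451.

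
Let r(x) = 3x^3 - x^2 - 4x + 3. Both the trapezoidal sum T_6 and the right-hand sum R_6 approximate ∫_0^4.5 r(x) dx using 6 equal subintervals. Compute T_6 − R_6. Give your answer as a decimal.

-88.171875

T_6 = 258.29296875.
R_6 = 346.46484375.
T_6 − R_6 = -88.171875.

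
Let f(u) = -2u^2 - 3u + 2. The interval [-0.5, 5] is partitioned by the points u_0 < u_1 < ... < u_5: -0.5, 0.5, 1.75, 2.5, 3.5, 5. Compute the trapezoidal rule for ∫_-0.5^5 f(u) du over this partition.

Subinterval widths: 1, 1.25, 0.75, 1, 1.5.
f(-0.5) = 3, f(0.5) = 0, f(1.75) = -9.375, f(2.5) = -18, f(3.5) = -33, f(5) = -63.
On each subinterval the trapezoid contributes (Δu_i/2)·[f(u_{i-1}) + f(u_i)].
Sum = -112.125.

-112.125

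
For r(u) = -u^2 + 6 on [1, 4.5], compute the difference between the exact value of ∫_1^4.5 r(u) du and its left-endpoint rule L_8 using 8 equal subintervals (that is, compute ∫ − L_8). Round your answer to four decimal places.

-4.0993

Exact integral: ∫_1^4.5 r(u) du ≈ -9.041667.
L_8 ≈ -4.942383.
Error ≈ -9.041667 − (-4.942383) ≈ -4.0993.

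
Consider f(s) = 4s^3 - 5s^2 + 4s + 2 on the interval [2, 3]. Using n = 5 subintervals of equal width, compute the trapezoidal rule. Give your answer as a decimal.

45.5

Δs = (3 − 2)/5 = 0.2.
f(2) = 22, f(2.2) = 29.192, f(2.4) = 38.096, f(2.6) = 48.904, f(2.8) = 61.808, f(3) = 77.
T_5 = (Δs/2)·[f(s_0) + 2f(s_1) + ... + 2f(s_{4}) + f(s_5)].
Sum = 45.5.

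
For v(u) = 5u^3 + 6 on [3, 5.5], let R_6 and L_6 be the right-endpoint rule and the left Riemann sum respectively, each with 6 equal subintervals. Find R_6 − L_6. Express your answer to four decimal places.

R_6 ≈ 1207.371962.
L_6 ≈ 917.007378.
R_6 − L_6 ≈ 290.3646.

290.3646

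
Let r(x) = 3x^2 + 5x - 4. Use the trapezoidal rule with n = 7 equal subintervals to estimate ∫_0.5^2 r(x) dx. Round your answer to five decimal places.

11.28444

Δx = (2 − 0.5)/7 = 3/14.
r(0.5) = -0.75, r(5/7) = 54/49, r(13/14) = 633/196, r(8/7) = 276/49, r(19/14) = 1629/196, r(11/7) = 552/49, r(25/14) = 2841/196, r(2) = 18.
T_7 = (Δx/2)·[r(x_0) + 2r(x_1) + ... + 2r(x_{6}) + r(x_7)].
Sum ≈ 11.28444.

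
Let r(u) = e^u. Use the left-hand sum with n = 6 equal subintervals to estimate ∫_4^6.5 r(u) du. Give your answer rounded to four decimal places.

Δu = (6.5 − 4)/6 = 5/12.
Left endpoints: 4, 53/12, 29/6, 5.25, 17/3, 73/12.
r(4) ≈ 54.5982, r(53/12) ≈ 82.8198, r(29/6) ≈ 125.6290, r(5.25) ≈ 190.5663, r(17/3) ≈ 289.0694, r(73/12) ≈ 438.4884.
Sum = Δu · [r(4) + r(53/12) + r(29/6) + ...].
Sum ≈ 492.1546.

492.1546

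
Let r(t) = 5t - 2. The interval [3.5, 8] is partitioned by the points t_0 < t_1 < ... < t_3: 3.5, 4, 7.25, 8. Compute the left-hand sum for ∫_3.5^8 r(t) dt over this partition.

91.9375

Subinterval widths: 0.5, 3.25, 0.75.
Left endpoints: 3.5, 4, 7.25.
r(3.5) = 15.5, r(4) = 18, r(7.25) = 34.25.
Sum = Σ Δt_i · r(t_i).
Sum = 91.9375.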